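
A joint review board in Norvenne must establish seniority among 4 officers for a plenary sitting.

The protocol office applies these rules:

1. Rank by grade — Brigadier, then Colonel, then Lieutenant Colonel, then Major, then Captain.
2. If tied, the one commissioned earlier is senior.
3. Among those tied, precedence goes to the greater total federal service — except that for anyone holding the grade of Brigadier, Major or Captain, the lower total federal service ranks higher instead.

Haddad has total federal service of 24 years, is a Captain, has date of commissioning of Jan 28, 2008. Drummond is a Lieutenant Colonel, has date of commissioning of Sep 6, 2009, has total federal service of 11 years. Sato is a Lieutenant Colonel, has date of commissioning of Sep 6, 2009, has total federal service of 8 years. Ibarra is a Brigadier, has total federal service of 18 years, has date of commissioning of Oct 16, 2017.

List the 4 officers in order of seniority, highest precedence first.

By grade: Ibarra (Brigadier); then Drummond and Sato (Lieutenant Colonel); then Haddad (Captain).
Drummond and Sato both have date of commissioning Sep 6, 2009, so the next rule applies.
Among Drummond and Sato, by total federal service (higher first): Drummond (11 years) before Sato (8 years).
Full order: Ibarra, Drummond, Sato, Haddad.

Ibarra, Drummond, Sato, Haddad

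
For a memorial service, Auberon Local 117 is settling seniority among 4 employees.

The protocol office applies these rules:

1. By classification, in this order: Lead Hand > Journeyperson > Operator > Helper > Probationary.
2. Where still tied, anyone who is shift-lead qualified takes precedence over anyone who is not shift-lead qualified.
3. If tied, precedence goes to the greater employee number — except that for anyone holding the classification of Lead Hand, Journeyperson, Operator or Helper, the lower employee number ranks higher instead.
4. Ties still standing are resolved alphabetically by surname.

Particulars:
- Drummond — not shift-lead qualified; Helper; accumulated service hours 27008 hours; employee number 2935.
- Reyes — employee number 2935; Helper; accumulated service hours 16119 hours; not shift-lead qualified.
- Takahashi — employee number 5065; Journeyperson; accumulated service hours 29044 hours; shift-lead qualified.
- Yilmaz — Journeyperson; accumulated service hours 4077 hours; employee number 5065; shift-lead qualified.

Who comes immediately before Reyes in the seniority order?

Drummond

By classification: Takahashi and Yilmaz (Journeyperson); then Drummond and Reyes (Helper).
Takahashi and Yilmaz are each shift-lead qualified, so the next rule applies.
Takahashi and Yilmaz both have employee number 5065, so the next rule applies.
Among Takahashi and Yilmaz, alphabetically by surname: Takahashi before Yilmaz.
Drummond and Reyes are each not shift-lead qualified, so the next rule applies.
Drummond and Reyes both have employee number 2935, so the next rule applies.
Among Drummond and Reyes, alphabetically by surname: Drummond before Reyes.
Order: Takahashi, Yilmaz, Drummond, Reyes.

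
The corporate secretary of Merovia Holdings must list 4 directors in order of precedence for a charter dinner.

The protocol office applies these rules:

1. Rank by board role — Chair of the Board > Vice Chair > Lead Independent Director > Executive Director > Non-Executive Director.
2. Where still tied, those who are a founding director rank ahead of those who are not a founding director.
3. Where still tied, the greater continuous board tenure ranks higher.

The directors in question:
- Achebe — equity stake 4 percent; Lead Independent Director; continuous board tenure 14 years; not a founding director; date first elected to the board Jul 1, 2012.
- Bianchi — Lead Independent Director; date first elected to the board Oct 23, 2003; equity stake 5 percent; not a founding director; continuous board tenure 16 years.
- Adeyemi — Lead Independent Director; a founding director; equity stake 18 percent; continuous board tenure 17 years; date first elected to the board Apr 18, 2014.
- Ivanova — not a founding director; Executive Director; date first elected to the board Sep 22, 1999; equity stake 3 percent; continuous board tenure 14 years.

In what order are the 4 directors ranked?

Adeyemi, Bianchi, Achebe, Ivanova

By board role: Adeyemi, Bianchi and Achebe (Lead Independent Director); then Ivanova (Executive Director).
Among Adeyemi, Bianchi and Achebe, a founding director before not a founding director: Adeyemi (a founding director) before Bianchi and Achebe (not a founding director).
Among Bianchi and Achebe, by continuous board tenure (higher first): Bianchi (16 years) before Achebe (14 years).
Full order: Adeyemi, Bianchi, Achebe, Ivanova.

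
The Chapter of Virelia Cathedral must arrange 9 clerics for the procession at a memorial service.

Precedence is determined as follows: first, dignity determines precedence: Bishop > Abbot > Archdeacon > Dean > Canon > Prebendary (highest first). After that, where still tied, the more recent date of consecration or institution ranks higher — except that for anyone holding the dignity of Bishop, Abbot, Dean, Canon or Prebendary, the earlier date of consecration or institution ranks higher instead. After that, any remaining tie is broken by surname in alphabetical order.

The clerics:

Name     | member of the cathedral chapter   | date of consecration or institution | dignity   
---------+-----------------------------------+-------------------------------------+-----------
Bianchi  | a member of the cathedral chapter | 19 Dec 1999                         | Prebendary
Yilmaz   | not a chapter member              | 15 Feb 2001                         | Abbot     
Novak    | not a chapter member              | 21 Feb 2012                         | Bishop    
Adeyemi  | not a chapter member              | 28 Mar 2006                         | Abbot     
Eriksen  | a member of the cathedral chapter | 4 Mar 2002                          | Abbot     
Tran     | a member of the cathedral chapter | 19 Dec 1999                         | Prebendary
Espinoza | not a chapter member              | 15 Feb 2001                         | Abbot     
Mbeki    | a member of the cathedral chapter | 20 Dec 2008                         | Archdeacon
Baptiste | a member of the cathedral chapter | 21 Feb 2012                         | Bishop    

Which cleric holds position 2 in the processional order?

Novak

By dignity: Baptiste and Novak (Bishop); then Espinoza, Yilmaz, Eriksen and Adeyemi (Abbot); then Mbeki (Archdeacon); then Bianchi and Tran (Prebendary).
Baptiste and Novak both have date of consecration or institution 21 Feb 2012, so the next rule applies.
Among Baptiste and Novak, alphabetically by surname: Baptiste before Novak.
Among Espinoza, Yilmaz, Eriksen and Adeyemi, by date of consecration or institution (earlier first) (reversed rule for this group): Espinoza and Yilmaz (15 Feb 2001) before Eriksen (4 Mar 2002) before Adeyemi (28 Mar 2006).
Among Espinoza and Yilmaz, alphabetically by surname: Espinoza before Yilmaz.
Bianchi and Tran both have date of consecration or institution 19 Dec 1999, so the next rule applies.
Among Bianchi and Tran, alphabetically by surname: Bianchi before Tran.
Order: Baptiste, Novak, Espinoza, Yilmaz, Eriksen, Adeyemi, Mbeki, Bianchi, Tran.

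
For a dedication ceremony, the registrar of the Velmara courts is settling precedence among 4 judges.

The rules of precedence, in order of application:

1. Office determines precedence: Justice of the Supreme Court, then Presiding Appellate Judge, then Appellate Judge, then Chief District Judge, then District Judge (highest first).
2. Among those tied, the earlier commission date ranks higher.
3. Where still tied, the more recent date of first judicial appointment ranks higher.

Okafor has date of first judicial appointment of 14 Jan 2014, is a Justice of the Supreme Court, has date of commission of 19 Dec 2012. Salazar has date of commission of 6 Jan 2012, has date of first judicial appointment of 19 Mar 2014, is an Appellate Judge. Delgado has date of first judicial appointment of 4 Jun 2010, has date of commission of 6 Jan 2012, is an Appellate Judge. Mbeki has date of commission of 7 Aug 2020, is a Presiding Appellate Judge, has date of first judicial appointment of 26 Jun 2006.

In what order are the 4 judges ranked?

By office: Okafor (Justice of the Supreme Court); then Mbeki (Presiding Appellate Judge); then Salazar and Delgado (Appellate Judge).
Salazar and Delgado both have date of commission 6 Jan 2012, so the next rule applies.
Among Salazar and Delgado, by date of first judicial appointment (later first): Salazar (19 Mar 2014) before Delgado (4 Jun 2010).
Full order: Okafor, Mbeki, Salazar, Delgado.

Okafor, Mbeki, Salazar, Delgado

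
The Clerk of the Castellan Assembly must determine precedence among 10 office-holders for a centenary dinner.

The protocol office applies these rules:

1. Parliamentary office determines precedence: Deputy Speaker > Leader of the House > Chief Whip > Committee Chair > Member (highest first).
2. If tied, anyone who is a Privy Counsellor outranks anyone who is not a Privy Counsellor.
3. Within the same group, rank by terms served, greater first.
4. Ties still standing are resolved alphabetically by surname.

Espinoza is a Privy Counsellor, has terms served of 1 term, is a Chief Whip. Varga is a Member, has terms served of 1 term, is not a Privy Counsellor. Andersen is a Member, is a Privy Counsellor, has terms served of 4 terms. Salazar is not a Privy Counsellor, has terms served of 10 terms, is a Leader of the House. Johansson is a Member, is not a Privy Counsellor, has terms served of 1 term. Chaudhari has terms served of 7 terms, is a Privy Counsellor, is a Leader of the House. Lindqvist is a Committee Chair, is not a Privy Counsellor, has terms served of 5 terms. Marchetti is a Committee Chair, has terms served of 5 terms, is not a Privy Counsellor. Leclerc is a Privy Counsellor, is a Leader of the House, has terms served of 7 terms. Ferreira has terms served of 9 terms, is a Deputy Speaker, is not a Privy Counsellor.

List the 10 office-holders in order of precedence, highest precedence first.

By parliamentary office: Ferreira (Deputy Speaker); then Chaudhari, Leclerc and Salazar (Leader of the House); then Espinoza (Chief Whip); then Lindqvist and Marchetti (Committee Chair); then Andersen, Johansson and Varga (Member).
Among Chaudhari, Leclerc and Salazar, a Privy Counsellor before not a Privy Counsellor: Chaudhari and Leclerc (a Privy Counsellor) before Salazar (not a Privy Counsellor).
Chaudhari and Leclerc both have terms served 7 terms, so the next rule applies.
Among Chaudhari and Leclerc, alphabetically by surname: Chaudhari before Leclerc.
Lindqvist and Marchetti are each not a Privy Counsellor, so the next rule applies.
Lindqvist and Marchetti both have terms served 5 terms, so the next rule applies.
Among Lindqvist and Marchetti, alphabetically by surname: Lindqvist before Marchetti.
Among Andersen, Johansson and Varga, a Privy Counsellor before not a Privy Counsellor: Andersen (a Privy Counsellor) before Johansson and Varga (not a Privy Counsellor).
Johansson and Varga both have terms served 1 term, so the next rule applies.
Among Johansson and Varga, alphabetically by surname: Johansson before Varga.
Full order: Ferreira, Chaudhari, Leclerc, Salazar, Espinoza, Lindqvist, Marchetti, Andersen, Johansson, Varga.

Ferreira, Chaudhari, Leclerc, Salazar, Espinoza, Lindqvist, Marchetti, Andersen, Johansson, Varga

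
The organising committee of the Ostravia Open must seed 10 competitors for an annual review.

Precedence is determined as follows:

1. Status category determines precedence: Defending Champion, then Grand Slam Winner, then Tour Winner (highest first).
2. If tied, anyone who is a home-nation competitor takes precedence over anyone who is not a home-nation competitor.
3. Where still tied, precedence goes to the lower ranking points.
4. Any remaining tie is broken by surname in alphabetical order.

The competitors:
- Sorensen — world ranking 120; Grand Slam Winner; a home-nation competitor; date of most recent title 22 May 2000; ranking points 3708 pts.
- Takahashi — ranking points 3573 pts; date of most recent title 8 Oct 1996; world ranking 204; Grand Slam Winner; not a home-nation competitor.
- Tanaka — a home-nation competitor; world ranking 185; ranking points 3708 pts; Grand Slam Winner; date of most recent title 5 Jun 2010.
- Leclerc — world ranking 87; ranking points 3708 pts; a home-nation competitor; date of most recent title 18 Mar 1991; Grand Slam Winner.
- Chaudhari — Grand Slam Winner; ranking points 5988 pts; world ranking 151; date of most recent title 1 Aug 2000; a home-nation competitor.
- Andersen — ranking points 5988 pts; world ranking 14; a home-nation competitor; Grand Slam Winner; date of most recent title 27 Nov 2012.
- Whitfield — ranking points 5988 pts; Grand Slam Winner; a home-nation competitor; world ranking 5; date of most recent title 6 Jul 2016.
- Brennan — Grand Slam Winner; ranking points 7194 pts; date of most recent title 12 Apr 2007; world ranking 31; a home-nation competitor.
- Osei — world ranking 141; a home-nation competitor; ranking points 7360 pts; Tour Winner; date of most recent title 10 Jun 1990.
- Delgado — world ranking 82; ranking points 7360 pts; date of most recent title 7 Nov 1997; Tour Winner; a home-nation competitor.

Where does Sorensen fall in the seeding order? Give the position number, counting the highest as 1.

2

By status category: Leclerc, Sorensen, Tanaka, Andersen, Chaudhari, Whitfield, Brennan and Takahashi (Grand Slam Winner); then Delgado and Osei (Tour Winner).
Among Leclerc, Sorensen, Tanaka, Andersen, Chaudhari, Whitfield, Brennan and Takahashi, a home-nation competitor before not a home-nation competitor: Leclerc, Sorensen, Tanaka, Andersen, Chaudhari, Whitfield and Brennan (a home-nation competitor) before Takahashi (not a home-nation competitor).
Among Leclerc, Sorensen, Tanaka, Andersen, Chaudhari, Whitfield and Brennan, by ranking points (lower first): Leclerc, Sorensen and Tanaka (3708 pts) before Andersen, Chaudhari and Whitfield (5988 pts) before Brennan (7194 pts).
Among Leclerc, Sorensen and Tanaka, alphabetically by surname: Leclerc before Sorensen before Tanaka.
Among Andersen, Chaudhari and Whitfield, alphabetically by surname: Andersen before Chaudhari before Whitfield.
Delgado and Osei are each a home-nation competitor, so the next rule applies.
Delgado and Osei both have ranking points 7360 pts, so the next rule applies.
Among Delgado and Osei, alphabetically by surname: Delgado before Osei.
Order: Leclerc, Sorensen, Tanaka, Andersen, Chaudhari, Whitfield, Brennan, Takahashi, Delgado, Osei. So position 2.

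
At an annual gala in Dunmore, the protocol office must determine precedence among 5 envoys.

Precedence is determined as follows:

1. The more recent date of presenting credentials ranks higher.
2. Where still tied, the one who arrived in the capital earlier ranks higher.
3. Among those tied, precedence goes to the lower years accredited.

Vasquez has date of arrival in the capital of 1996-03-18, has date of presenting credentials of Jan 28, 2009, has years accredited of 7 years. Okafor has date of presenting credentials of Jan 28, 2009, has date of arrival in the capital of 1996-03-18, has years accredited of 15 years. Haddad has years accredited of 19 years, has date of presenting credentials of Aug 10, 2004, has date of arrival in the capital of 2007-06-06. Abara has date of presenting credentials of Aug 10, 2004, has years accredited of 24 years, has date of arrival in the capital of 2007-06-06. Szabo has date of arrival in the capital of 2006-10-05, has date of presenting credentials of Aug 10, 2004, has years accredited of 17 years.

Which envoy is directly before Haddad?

Szabo

By date of presenting credentials (later first): Vasquez and Okafor (both Jan 28, 2009); then Szabo, Haddad and Abara (each Aug 10, 2004).
Vasquez and Okafor both have date of arrival in the capital 1996-03-18, so the next rule applies.
Among Vasquez and Okafor, by years accredited (lower first): Vasquez (7 years) before Okafor (15 years).
Among Szabo, Haddad and Abara, by date of arrival in the capital (earlier first): Szabo (2006-10-05) before Haddad and Abara (2007-06-06).
Among Haddad and Abara, by years accredited (lower first): Haddad (19 years) before Abara (24 years).
Order: Vasquez, Okafor, Szabo, Haddad, Abara.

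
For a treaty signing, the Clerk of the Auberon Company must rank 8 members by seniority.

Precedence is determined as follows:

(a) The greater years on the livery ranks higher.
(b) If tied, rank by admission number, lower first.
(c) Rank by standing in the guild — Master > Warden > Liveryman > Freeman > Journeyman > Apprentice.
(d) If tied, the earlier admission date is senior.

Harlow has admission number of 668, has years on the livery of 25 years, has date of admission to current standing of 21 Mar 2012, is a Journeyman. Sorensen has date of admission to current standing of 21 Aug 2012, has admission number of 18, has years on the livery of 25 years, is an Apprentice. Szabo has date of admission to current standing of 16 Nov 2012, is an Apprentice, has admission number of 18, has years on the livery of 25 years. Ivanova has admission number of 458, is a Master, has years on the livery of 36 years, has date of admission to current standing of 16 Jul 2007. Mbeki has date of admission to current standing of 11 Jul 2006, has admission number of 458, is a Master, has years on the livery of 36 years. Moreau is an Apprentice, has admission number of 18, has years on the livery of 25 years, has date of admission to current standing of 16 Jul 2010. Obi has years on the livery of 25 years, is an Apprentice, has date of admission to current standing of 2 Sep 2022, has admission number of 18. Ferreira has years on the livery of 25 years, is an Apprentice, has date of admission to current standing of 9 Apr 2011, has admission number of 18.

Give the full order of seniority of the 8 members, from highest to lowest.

Mbeki, Ivanova, Moreau, Ferreira, Sorensen, Szabo, Obi, Harlow

By years on the livery (higher first): Mbeki and Ivanova (both 36 years); then Moreau, Ferreira, Sorensen, Szabo, Obi and Harlow (each 25 years).
Mbeki and Ivanova both have admission number 458, so the next rule applies.
Mbeki and Ivanova are each Master, so the next rule applies.
Among Mbeki and Ivanova, by date of admission to current standing (earlier first): Mbeki (11 Jul 2006) before Ivanova (16 Jul 2007).
Among Moreau, Ferreira, Sorensen, Szabo, Obi and Harlow, by admission number (lower first): Moreau, Ferreira, Sorensen, Szabo and Obi (18) before Harlow (668).
Moreau, Ferreira, Sorensen, Szabo and Obi are each Apprentice, so the next rule applies.
Among Moreau, Ferreira, Sorensen, Szabo and Obi, by date of admission to current standing (earlier first): Moreau (16 Jul 2010) before Ferreira (9 Apr 2011) before Sorensen (21 Aug 2012) before Szabo (16 Nov 2012) before Obi (2 Sep 2022).
Full order: Mbeki, Ivanova, Moreau, Ferreira, Sorensen, Szabo, Obi, Harlow.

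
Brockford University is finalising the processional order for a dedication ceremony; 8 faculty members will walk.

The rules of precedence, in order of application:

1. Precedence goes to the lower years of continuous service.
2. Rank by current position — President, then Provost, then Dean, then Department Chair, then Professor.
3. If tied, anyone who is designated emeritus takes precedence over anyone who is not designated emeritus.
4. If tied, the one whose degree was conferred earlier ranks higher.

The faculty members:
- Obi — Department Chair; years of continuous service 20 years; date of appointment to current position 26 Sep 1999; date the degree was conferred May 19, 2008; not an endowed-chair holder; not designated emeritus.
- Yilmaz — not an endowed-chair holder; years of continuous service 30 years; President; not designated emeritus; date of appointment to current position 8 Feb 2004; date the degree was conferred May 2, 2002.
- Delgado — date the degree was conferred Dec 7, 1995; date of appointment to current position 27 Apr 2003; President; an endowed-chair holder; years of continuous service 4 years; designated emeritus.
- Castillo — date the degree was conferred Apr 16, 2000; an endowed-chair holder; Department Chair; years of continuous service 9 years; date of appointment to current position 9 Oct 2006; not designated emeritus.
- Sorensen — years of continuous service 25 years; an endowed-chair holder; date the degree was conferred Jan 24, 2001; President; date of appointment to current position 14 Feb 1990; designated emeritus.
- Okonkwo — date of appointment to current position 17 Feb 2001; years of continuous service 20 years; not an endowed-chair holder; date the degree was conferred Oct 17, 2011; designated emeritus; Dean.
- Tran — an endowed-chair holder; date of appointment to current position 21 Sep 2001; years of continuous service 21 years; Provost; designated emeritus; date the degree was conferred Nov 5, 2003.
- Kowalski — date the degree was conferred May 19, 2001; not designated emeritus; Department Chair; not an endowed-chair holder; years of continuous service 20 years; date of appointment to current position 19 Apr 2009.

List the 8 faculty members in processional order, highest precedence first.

By years of continuous service (lower first): Delgado (4 years); then Castillo (9 years); then Okonkwo, Kowalski and Obi (each 20 years); then Tran (21 years); then Sorensen (25 years); then Yilmaz (30 years).
Among Okonkwo, Kowalski and Obi, by current position: Okonkwo (Dean) before Kowalski and Obi (Department Chair).
Kowalski and Obi are each not designated emeritus, so the next rule applies.
Among Kowalski and Obi, by date the degree was conferred (earlier first): Kowalski (May 19, 2001) before Obi (May 19, 2008).
Full order: Delgado, Castillo, Okonkwo, Kowalski, Obi, Tran, Sorensen, Yilmaz.

Delgado, Castillo, Okonkwo, Kowalski, Obi, Tran, Sorensen, Yilmaz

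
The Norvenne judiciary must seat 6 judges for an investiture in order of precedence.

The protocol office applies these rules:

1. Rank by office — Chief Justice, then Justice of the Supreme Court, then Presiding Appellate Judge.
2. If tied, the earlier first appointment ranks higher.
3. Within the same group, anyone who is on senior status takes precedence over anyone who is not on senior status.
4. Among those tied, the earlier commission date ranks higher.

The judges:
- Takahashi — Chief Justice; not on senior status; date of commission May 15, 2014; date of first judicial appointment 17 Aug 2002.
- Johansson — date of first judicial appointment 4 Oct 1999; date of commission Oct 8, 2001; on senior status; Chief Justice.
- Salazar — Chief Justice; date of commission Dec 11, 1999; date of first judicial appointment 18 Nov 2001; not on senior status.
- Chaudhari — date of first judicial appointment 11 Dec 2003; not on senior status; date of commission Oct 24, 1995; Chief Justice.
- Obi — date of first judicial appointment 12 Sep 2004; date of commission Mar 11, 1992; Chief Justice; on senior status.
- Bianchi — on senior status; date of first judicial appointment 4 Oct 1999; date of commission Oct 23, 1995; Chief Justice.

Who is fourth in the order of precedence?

By office: Bianchi, Johansson, Salazar, Takahashi, Chaudhari and Obi (Chief Justice).
Among Bianchi, Johansson, Salazar, Takahashi, Chaudhari and Obi, by date of first judicial appointment (earlier first): Bianchi and Johansson (4 Oct 1999) before Salazar (18 Nov 2001) before Takahashi (17 Aug 2002) before Chaudhari (11 Dec 2003) before Obi (12 Sep 2004).
Bianchi and Johansson are each on senior status, so the next rule applies.
Among Bianchi and Johansson, by date of commission (earlier first): Bianchi (Oct 23, 1995) before Johansson (Oct 8, 2001).
Order: Bianchi, Johansson, Salazar, Takahashi, Chaudhari, Obi.

Takahashi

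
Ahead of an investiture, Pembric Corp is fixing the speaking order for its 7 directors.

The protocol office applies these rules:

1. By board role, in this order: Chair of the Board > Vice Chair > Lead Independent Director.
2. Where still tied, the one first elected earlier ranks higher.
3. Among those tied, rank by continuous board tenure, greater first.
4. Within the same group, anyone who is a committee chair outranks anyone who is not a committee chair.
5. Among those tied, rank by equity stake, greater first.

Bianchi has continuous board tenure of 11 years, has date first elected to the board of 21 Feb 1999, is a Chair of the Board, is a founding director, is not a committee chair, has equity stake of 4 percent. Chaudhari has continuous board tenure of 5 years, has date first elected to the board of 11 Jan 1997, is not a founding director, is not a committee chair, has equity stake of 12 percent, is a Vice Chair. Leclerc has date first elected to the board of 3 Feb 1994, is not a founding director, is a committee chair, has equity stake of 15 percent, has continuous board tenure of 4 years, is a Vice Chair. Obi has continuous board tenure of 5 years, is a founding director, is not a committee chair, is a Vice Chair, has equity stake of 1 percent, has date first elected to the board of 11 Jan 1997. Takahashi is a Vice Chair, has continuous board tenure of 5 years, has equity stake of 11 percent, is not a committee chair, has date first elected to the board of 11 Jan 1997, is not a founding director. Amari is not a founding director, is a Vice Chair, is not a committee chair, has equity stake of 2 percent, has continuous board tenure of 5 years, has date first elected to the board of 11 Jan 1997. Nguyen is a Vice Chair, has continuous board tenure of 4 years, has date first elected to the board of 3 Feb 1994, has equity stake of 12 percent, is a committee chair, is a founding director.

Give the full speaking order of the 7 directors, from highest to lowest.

By board role: Bianchi (Chair of the Board); then Leclerc, Nguyen, Chaudhari, Takahashi, Amari and Obi (Vice Chair).
Among Leclerc, Nguyen, Chaudhari, Takahashi, Amari and Obi, by date first elected to the board (earlier first): Leclerc and Nguyen (3 Feb 1994) before Chaudhari, Takahashi, Amari and Obi (11 Jan 1997).
Leclerc and Nguyen both have continuous board tenure 4 years, so the next rule applies.
Leclerc and Nguyen are each a committee chair, so the next rule applies.
Among Leclerc and Nguyen, by equity stake (higher first): Leclerc (15 percent) before Nguyen (12 percent).
Chaudhari, Takahashi, Amari and Obi all have continuous board tenure 5 years, so the next rule applies.
Chaudhari, Takahashi, Amari and Obi are each not a committee chair, so the next rule applies.
Among Chaudhari, Takahashi, Amari and Obi, by equity stake (higher first): Chaudhari (12 percent) before Takahashi (11 percent) before Amari (2 percent) before Obi (1 percent).
Full order: Bianchi, Leclerc, Nguyen, Chaudhari, Takahashi, Amari, Obi.

Bianchi, Leclerc, Nguyen, Chaudhari, Takahashi, Amari, Obi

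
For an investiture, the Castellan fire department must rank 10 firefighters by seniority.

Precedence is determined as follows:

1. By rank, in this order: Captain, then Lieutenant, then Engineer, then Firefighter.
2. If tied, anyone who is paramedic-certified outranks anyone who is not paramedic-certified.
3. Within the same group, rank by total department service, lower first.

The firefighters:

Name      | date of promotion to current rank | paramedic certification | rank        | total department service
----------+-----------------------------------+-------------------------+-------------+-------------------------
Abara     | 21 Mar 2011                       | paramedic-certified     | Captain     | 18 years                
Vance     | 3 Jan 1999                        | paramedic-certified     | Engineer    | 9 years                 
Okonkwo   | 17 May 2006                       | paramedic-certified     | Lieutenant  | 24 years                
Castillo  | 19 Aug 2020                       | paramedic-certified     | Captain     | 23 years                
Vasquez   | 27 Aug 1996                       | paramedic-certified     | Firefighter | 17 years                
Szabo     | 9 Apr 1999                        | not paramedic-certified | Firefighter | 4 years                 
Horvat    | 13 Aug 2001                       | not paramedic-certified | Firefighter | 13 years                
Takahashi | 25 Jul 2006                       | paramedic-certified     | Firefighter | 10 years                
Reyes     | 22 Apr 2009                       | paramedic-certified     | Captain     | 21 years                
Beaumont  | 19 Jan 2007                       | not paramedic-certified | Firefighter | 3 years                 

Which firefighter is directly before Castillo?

By rank: Abara, Reyes and Castillo (Captain); then Okonkwo (Lieutenant); then Vance (Engineer); then Takahashi, Vasquez, Beaumont, Szabo and Horvat (Firefighter).
Abara, Reyes and Castillo are each paramedic-certified, so the next rule applies.
Among Abara, Reyes and Castillo, by total department service (lower first): Abara (18 years) before Reyes (21 years) before Castillo (23 years).
Among Takahashi, Vasquez, Beaumont, Szabo and Horvat, paramedic-certified before not paramedic-certified: Takahashi and Vasquez (paramedic-certified) before Beaumont, Szabo and Horvat (not paramedic-certified).
Among Takahashi and Vasquez, by total department service (lower first): Takahashi (10 years) before Vasquez (17 years).
Among Beaumont, Szabo and Horvat, by total department service (lower first): Beaumont (3 years) before Szabo (4 years) before Horvat (13 years).
Order: Abara, Reyes, Castillo, Okonkwo, Vance, Takahashi, Vasquez, Beaumont, Szabo, Horvat.

Reyes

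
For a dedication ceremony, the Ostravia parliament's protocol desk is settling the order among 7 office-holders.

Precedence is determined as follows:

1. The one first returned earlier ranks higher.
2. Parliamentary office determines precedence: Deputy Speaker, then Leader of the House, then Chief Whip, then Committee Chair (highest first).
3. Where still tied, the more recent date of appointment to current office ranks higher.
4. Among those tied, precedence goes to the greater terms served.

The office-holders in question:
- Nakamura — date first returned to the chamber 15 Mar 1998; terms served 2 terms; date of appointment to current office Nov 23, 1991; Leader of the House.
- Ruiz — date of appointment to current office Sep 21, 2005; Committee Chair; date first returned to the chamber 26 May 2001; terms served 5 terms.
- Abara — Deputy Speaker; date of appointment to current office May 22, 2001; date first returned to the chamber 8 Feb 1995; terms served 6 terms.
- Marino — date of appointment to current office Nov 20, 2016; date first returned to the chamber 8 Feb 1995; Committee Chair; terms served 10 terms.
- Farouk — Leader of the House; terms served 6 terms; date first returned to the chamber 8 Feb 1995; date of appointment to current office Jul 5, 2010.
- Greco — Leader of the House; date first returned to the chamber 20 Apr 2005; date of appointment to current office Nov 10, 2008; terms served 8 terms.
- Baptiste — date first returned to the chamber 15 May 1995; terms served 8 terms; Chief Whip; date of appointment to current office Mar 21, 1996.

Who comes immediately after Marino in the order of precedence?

By date first returned to the chamber (earlier first): Abara, Farouk and Marino (each 8 Feb 1995); then Baptiste (15 May 1995); then Nakamura (15 Mar 1998); then Ruiz (26 May 2001); then Greco (20 Apr 2005).
Among Abara, Farouk and Marino, by parliamentary office: Abara (Deputy Speaker) before Farouk (Leader of the House) before Marino (Committee Chair).
Order: Abara, Farouk, Marino, Baptiste, Nakamura, Ruiz, Greco.

Baptiste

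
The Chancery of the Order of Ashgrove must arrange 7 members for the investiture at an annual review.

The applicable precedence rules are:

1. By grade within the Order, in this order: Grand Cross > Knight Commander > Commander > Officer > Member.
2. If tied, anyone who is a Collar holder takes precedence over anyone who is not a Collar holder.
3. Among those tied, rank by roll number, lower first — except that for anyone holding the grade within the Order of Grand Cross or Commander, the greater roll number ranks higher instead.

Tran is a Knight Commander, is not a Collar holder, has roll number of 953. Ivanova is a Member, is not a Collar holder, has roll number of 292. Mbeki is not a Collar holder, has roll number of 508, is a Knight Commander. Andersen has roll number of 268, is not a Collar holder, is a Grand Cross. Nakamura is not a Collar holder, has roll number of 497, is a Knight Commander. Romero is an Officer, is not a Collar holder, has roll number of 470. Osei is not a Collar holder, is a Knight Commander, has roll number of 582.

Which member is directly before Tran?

Osei

By grade within the Order: Andersen (Grand Cross); then Nakamura, Mbeki, Osei and Tran (Knight Commander); then Romero (Officer); then Ivanova (Member).
Nakamura, Mbeki, Osei and Tran are each not a Collar holder, so the next rule applies.
Among Nakamura, Mbeki, Osei and Tran, by roll number (lower first): Nakamura (497) before Mbeki (508) before Osei (582) before Tran (953).
Order: Andersen, Nakamura, Mbeki, Osei, Tran, Romero, Ivanova.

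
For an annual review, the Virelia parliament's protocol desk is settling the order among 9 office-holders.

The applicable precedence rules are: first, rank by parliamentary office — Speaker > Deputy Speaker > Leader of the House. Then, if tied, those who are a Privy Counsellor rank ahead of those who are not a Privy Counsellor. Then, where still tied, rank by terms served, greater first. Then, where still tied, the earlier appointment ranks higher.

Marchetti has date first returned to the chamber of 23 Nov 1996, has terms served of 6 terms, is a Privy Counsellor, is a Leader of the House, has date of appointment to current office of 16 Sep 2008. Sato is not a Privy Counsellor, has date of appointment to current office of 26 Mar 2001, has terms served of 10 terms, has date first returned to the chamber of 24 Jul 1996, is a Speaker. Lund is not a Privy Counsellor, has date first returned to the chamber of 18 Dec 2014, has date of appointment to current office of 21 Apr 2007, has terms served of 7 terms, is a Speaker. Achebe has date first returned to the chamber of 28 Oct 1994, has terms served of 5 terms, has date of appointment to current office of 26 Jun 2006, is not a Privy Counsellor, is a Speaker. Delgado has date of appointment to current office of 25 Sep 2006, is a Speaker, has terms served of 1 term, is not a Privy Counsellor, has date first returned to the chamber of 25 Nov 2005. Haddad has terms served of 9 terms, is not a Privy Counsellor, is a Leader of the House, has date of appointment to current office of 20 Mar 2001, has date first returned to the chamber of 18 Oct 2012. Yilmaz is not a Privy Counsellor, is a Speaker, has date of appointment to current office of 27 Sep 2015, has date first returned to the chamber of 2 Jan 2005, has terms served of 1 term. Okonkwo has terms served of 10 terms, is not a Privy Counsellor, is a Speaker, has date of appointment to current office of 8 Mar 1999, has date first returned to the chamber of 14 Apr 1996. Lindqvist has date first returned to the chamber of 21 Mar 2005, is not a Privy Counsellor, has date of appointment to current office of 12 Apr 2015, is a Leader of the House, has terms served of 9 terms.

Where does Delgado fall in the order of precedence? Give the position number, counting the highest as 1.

5

By parliamentary office: Okonkwo, Sato, Lund, Achebe, Delgado and Yilmaz (Speaker); then Marchetti, Haddad and Lindqvist (Leader of the House).
Okonkwo, Sato, Lund, Achebe, Delgado and Yilmaz are each not a Privy Counsellor, so the next rule applies.
Among Okonkwo, Sato, Lund, Achebe, Delgado and Yilmaz, by terms served (higher first): Okonkwo and Sato (10 terms) before Lund (7 terms) before Achebe (5 terms) before Delgado and Yilmaz (1 term).
Among Okonkwo and Sato, by date of appointment to current office (earlier first): Okonkwo (8 Mar 1999) before Sato (26 Mar 2001).
Among Delgado and Yilmaz, by date of appointment to current office (earlier first): Delgado (25 Sep 2006) before Yilmaz (27 Sep 2015).
Among Marchetti, Haddad and Lindqvist, a Privy Counsellor before not a Privy Counsellor: Marchetti (a Privy Counsellor) before Haddad and Lindqvist (not a Privy Counsellor).
Haddad and Lindqvist both have terms served 9 terms, so the next rule applies.
Among Haddad and Lindqvist, by date of appointment to current office (earlier first): Haddad (20 Mar 2001) before Lindqvist (12 Apr 2015).
Order: Okonkwo, Sato, Lund, Achebe, Delgado, Yilmaz, Marchetti, Haddad, Lindqvist. So position 5.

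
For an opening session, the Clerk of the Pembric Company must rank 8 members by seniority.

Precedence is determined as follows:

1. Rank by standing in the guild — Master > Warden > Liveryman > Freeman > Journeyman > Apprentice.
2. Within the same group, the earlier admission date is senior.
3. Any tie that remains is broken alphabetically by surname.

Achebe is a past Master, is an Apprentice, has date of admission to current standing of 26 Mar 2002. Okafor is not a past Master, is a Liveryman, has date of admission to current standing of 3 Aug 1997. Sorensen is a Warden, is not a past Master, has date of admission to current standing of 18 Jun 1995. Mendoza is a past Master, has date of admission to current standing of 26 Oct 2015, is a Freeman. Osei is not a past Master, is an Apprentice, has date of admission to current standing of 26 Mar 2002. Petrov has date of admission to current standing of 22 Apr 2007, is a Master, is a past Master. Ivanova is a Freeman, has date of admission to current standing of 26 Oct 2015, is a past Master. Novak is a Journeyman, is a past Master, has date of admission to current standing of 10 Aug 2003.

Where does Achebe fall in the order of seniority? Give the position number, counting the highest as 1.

By standing in the guild: Petrov (Master); then Sorensen (Warden); then Okafor (Liveryman); then Ivanova and Mendoza (Freeman); then Novak (Journeyman); then Achebe and Osei (Apprentice).
Ivanova and Mendoza both have date of admission to current standing 26 Oct 2015, so the next rule applies.
Among Ivanova and Mendoza, alphabetically by surname: Ivanova before Mendoza.
Achebe and Osei both have date of admission to current standing 26 Mar 2002, so the next rule applies.
Among Achebe and Osei, alphabetically by surname: Achebe before Osei.
Order: Petrov, Sorensen, Okafor, Ivanova, Mendoza, Novak, Achebe, Osei. So position 7.

7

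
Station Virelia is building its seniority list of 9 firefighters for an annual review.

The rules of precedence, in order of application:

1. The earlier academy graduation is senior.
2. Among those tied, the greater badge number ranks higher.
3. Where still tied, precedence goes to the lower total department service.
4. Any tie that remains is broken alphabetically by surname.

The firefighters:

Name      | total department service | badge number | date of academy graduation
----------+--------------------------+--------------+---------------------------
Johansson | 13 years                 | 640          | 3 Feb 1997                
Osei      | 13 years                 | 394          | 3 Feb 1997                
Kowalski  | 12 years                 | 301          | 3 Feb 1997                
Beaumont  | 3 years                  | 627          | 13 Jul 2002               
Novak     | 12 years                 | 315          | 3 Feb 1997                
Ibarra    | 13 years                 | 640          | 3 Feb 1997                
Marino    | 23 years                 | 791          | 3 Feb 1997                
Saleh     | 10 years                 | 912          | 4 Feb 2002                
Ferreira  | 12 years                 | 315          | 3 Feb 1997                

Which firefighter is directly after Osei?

By date of academy graduation (earlier first): Marino, Ibarra, Johansson, Osei, Ferreira, Novak and Kowalski (each 3 Feb 1997); then Saleh (4 Feb 2002); then Beaumont (13 Jul 2002).
Among Marino, Ibarra, Johansson, Osei, Ferreira, Novak and Kowalski, by badge number (higher first): Marino (791) before Ibarra and Johansson (640) before Osei (394) before Ferreira and Novak (315) before Kowalski (301).
Ibarra and Johansson both have total department service 13 years, so the next rule applies.
Among Ibarra and Johansson, alphabetically by surname: Ibarra before Johansson.
Ferreira and Novak both have total department service 12 years, so the next rule applies.
Among Ferreira and Novak, alphabetically by surname: Ferreira before Novak.
Order: Marino, Ibarra, Johansson, Osei, Ferreira, Novak, Kowalski, Saleh, Beaumont.

Ferreira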